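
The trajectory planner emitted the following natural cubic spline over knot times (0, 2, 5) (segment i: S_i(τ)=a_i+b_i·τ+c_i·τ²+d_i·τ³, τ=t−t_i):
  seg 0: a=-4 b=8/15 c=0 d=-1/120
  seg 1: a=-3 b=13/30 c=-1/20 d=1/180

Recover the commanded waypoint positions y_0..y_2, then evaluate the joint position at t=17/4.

y_0=-4 y_1=-3 y_2=-2
S(17/4) = -567/256

y_0 = S_0(0) = a_0 = -4
y_1 = S_1(0) = a_1 = -3
y_2 = S_1(3) = -2
t_q=17/4 is in segment 1 (τ=9/4); S_1(τ)=-567/256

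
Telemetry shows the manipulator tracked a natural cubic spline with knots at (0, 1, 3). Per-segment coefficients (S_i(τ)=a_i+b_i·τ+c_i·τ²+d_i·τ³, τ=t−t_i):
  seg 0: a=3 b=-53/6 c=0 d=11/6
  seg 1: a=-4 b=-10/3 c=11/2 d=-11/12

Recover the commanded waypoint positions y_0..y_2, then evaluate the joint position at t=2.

y_0=3 y_1=-4 y_2=4
S(2) = -11/4

y_0 = S_0(0) = a_0 = 3
y_1 = S_1(0) = a_1 = -4
y_2 = S_1(2) = 4
t_q=2 is in segment 1 (τ=1); S_1(τ)=-11/4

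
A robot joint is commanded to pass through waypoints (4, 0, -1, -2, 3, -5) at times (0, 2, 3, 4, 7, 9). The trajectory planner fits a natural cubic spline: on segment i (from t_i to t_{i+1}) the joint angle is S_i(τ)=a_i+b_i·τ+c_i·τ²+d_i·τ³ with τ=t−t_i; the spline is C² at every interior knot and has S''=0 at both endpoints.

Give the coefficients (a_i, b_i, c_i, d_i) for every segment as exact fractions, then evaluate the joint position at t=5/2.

  seg 0: a=4 b=-11344/4719 c=0 d=953/9438
  seg 1: a=0 b=-5626/4719 c=953/1573 d=-1952/4719
  seg 2: a=-1 b=-524/429 c=-999/1573 d=4042/4719
  seg 3: a=-2 b=368/4719 c=3043/1573 d=-170/363
  seg 4: a=3 b=-4528/4719 c=-3587/1573 d=3587/9438
S(5/2) = -3123/6292

Δ: Δ0=-2, Δ1=-1, Δ2=-1, Δ3=5/3, Δ4=-4
row 1: diag=6, rhs=6; c'=1/6, d'=1
row 2: denom=4−1·1/6=23/6; d'=(0−1·1)/(23/6)=-6/23
row 3: denom=8−1·6/23=178/23; d'=(16−1·-6/23)/(178/23)=187/89
row 4: denom=10−3·69/178=1573/178; d'=(-34−3·187/89)/(1573/178)=-7174/1573
back: M4=-7174/1573
back: M3=187/89−69/178·-7174/1573=6086/1573
back: M2=-6/23−6/23·6086/1573=-1998/1573
back: M1=1−1/6·-1998/1573=1906/1573
M: M0=0, M1=1906/1573, M2=-1998/1573, M3=6086/1573, M4=-7174/1573, M5=0
seg 0: a=4, c=M0/2=0, d=(M1−M0)/(6·2)=953/9438, b=Δ0−h0·(2M0+M1)/6=-11344/4719
seg 1: a=0, c=M1/2=953/1573, d=(M2−M1)/(6·1)=-1952/4719, b=Δ1−h1·(2M1+M2)/6=-5626/4719
seg 2: a=-1, c=M2/2=-999/1573, d=(M3−M2)/(6·1)=4042/4719, b=Δ2−h2·(2M2+M3)/6=-524/429
seg 3: a=-2, c=M3/2=3043/1573, d=(M4−M3)/(6·3)=-170/363, b=Δ3−h3·(2M3+M4)/6=368/4719
seg 4: a=3, c=M4/2=-3587/1573, d=(M5−M4)/(6·2)=3587/9438, b=Δ4−h4·(2M4+M5)/6=-4528/4719
t_q=5/2 → seg 1, τ=1/2; S=0+-5626/4719·τ+953/1573·τ²+-1952/4719·τ³=-3123/6292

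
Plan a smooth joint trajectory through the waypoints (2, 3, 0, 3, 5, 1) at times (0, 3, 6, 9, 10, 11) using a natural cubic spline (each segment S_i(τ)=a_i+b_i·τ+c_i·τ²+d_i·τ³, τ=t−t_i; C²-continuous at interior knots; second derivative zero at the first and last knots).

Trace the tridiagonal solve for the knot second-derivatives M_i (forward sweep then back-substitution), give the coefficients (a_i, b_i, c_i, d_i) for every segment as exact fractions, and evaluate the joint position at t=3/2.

Δ: Δ0=1/3, Δ1=-1, Δ2=1, Δ3=2, Δ4=-4
row 1: diag=12, rhs=-8; c'=1/4, d'=-2/3
row 2: denom=12−3·1/4=45/4; d'=(12−3·-2/3)/(45/4)=56/45
row 3: denom=8−3·4/15=36/5; d'=(6−3·56/45)/(36/5)=17/54
row 4: denom=4−1·5/36=139/36; d'=(-36−1·17/54)/(139/36)=-3922/417
back: M4=-3922/417
back: M3=17/54−5/36·-3922/417=676/417
back: M2=56/45−4/15·676/417=1016/1251
back: M1=-2/3−1/4·1016/1251=-1088/1251
M: M0=0, M1=-1088/1251, M2=1016/1251, M3=676/417, M4=-3922/417, M5=0
seg 0: a=2, c=M0/2=0, d=(M1−M0)/(6·3)=-544/11259, b=Δ0−h0·(2M0+M1)/6=961/1251
seg 1: a=3, c=M1/2=-544/1251, d=(M2−M1)/(6·3)=1052/11259, b=Δ1−h1·(2M1+M2)/6=-671/1251
seg 2: a=0, c=M2/2=508/1251, d=(M3−M2)/(6·3)=506/11259, b=Δ2−h2·(2M2+M3)/6=-779/1251
seg 3: a=3, c=M3/2=338/417, d=(M4−M3)/(6·1)=-2299/1251, b=Δ3−h3·(2M3+M4)/6=3787/1251
seg 4: a=5, c=M4/2=-1961/417, d=(M5−M4)/(6·1)=1961/1251, b=Δ4−h4·(2M4+M5)/6=-1082/1251
t_q=3/2 → seg 0, τ=3/2; S=2+961/1251·τ+0·τ²+-544/11259·τ³=831/278

  seg 0: a=2 b=961/1251 c=0 d=-544/11259
  seg 1: a=3 b=-671/1251 c=-544/1251 d=1052/11259
  seg 2: a=0 b=-779/1251 c=508/1251 d=506/11259
  seg 3: a=3 b=3787/1251 c=338/417 d=-2299/1251
  seg 4: a=5 b=-1082/1251 c=-1961/417 d=1961/1251
S(3/2) = 831/278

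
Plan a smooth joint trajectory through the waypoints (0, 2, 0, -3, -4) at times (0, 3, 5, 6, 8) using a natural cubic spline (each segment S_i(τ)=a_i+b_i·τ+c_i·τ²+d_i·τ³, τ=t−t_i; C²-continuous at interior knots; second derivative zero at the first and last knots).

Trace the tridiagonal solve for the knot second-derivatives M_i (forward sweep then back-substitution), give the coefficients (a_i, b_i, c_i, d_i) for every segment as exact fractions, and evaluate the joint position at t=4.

Δ: Δ0=2/3, Δ1=-1, Δ2=-3, Δ3=-1/2
row 1: diag=10, rhs=-10; c'=1/5, d'=-1
row 2: denom=6−2·1/5=28/5; d'=(-12−2·-1)/(28/5)=-25/14
row 3: denom=6−1·5/28=163/28; d'=(15−1·-25/14)/(163/28)=470/163
back: M3=470/163
back: M2=-25/14−5/28·470/163=-375/163
back: M1=-1−1/5·-375/163=-88/163
M: M0=0, M1=-88/163, M2=-375/163, M3=470/163, M4=0
seg 0: a=0, c=M0/2=0, d=(M1−M0)/(6·3)=-44/1467, b=Δ0−h0·(2M0+M1)/6=458/489
seg 1: a=2, c=M1/2=-44/163, d=(M2−M1)/(6·2)=-287/1956, b=Δ1−h1·(2M1+M2)/6=62/489
seg 2: a=0, c=M2/2=-375/326, d=(M3−M2)/(6·1)=845/978, b=Δ2−h2·(2M2+M3)/6=-1327/489
seg 3: a=-3, c=M3/2=235/163, d=(M4−M3)/(6·2)=-235/978, b=Δ3−h3·(2M3+M4)/6=-2369/978
t_q=4 → seg 1, τ=1; S=2+62/489·τ+-44/163·τ²+-287/1956·τ³=1115/652

  seg 0: a=0 b=458/489 c=0 d=-44/1467
  seg 1: a=2 b=62/489 c=-44/163 d=-287/1956
  seg 2: a=0 b=-1327/489 c=-375/326 d=845/978
  seg 3: a=-3 b=-2369/978 c=235/163 d=-235/978
S(4) = 1115/652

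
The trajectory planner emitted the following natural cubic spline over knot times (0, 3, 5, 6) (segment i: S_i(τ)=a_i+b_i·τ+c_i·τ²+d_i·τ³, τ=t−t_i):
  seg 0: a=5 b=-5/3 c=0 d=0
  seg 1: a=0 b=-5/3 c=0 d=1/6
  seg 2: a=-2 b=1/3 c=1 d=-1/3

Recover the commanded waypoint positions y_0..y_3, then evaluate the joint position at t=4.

y_0=5 y_1=0 y_2=-2 y_3=-1
S(4) = -3/2

y_0 = S_0(0) = a_0 = 5
y_1 = S_1(0) = a_1 = 0
y_2 = S_2(0) = a_2 = -2
y_3 = S_2(1) = -1
t_q=4 is in segment 1 (τ=1); S_1(τ)=-3/2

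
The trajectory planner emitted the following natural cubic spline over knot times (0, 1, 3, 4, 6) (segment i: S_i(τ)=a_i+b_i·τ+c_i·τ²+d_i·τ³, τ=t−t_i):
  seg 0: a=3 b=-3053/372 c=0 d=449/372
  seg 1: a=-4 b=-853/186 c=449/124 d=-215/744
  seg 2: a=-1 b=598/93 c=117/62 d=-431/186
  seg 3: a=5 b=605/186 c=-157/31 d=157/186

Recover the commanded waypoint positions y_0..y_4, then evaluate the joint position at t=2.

y_0=3 y_1=-4 y_2=-1 y_3=5 y_4=-2
S(2) = -1303/248

y_0 = S_0(0) = a_0 = 3
y_1 = S_1(0) = a_1 = -4
y_2 = S_2(0) = a_2 = -1
y_3 = S_3(0) = a_3 = 5
y_4 = S_3(2) = -2
t_q=2 is in segment 1 (τ=1); S_1(τ)=-1303/248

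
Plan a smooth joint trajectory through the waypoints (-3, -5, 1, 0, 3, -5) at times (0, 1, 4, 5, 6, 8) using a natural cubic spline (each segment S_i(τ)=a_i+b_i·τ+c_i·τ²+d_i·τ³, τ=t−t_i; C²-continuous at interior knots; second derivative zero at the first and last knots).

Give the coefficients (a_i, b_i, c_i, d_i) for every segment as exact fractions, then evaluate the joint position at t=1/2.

  seg 0: a=-3 b=-3446/1217 c=0 d=1012/1217
  seg 1: a=-5 b=-410/1217 c=3036/1217 d=-696/1217
  seg 2: a=1 b=-986/1217 c=-3228/1217 d=2997/1217
  seg 3: a=0 b=1549/1217 c=5763/1217 d=-3661/1217
  seg 4: a=3 b=2092/1217 c=-5220/1217 d=870/1217
S(1/2) = -10495/2434

Δ: Δ0=-2, Δ1=2, Δ2=-1, Δ3=3, Δ4=-4
row 1: diag=8, rhs=24; c'=3/8, d'=3
row 2: denom=8−3·3/8=55/8; d'=(-18−3·3)/(55/8)=-216/55
row 3: denom=4−1·8/55=212/55; d'=(24−1·-216/55)/(212/55)=384/53
row 4: denom=6−1·55/212=1217/212; d'=(-42−1·384/53)/(1217/212)=-10440/1217
back: M4=-10440/1217
back: M3=384/53−55/212·-10440/1217=11526/1217
back: M2=-216/55−8/55·11526/1217=-6456/1217
back: M1=3−3/8·-6456/1217=6072/1217
M: M0=0, M1=6072/1217, M2=-6456/1217, M3=11526/1217, M4=-10440/1217, M5=0
seg 0: a=-3, c=M0/2=0, d=(M1−M0)/(6·1)=1012/1217, b=Δ0−h0·(2M0+M1)/6=-3446/1217
seg 1: a=-5, c=M1/2=3036/1217, d=(M2−M1)/(6·3)=-696/1217, b=Δ1−h1·(2M1+M2)/6=-410/1217
seg 2: a=1, c=M2/2=-3228/1217, d=(M3−M2)/(6·1)=2997/1217, b=Δ2−h2·(2M2+M3)/6=-986/1217
seg 3: a=0, c=M3/2=5763/1217, d=(M4−M3)/(6·1)=-3661/1217, b=Δ3−h3·(2M3+M4)/6=1549/1217
seg 4: a=3, c=M4/2=-5220/1217, d=(M5−M4)/(6·2)=870/1217, b=Δ4−h4·(2M4+M5)/6=2092/1217
t_q=1/2 → seg 0, τ=1/2; S=-3+-3446/1217·τ+0·τ²+1012/1217·τ³=-10495/2434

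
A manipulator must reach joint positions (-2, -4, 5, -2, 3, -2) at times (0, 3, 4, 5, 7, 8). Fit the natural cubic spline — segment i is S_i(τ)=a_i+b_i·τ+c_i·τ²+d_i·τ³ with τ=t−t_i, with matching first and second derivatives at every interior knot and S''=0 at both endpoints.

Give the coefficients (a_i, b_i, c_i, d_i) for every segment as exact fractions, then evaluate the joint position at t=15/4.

Δ: Δ0=-2/3, Δ1=9, Δ2=-7, Δ3=5/2, Δ4=-5
row 1: diag=8, rhs=58; c'=1/8, d'=29/4
row 2: denom=4−1·1/8=31/8; d'=(-96−1·29/4)/(31/8)=-826/31
row 3: denom=6−1·8/31=178/31; d'=(57−1·-826/31)/(178/31)=2593/178
row 4: denom=6−2·31/89=472/89; d'=(-45−2·2593/178)/(472/89)=-3299/236
back: M4=-3299/236
back: M3=2593/178−31/89·-3299/236=4587/236
back: M2=-826/31−8/31·4587/236=-1868/59
back: M1=29/4−1/8·-1868/59=2645/236
M: M0=0, M1=2645/236, M2=-1868/59, M3=4587/236, M4=-3299/236, M5=0
seg 0: a=-2, c=M0/2=0, d=(M1−M0)/(6·3)=2645/4248, b=Δ0−h0·(2M0+M1)/6=-8879/1416
seg 1: a=-4, c=M1/2=2645/472, d=(M2−M1)/(6·1)=-10117/1416, b=Δ1−h1·(2M1+M2)/6=7463/708
seg 2: a=5, c=M2/2=-934/59, d=(M3−M2)/(6·1)=12059/1416, b=Δ2−h2·(2M2+M3)/6=445/1416
seg 3: a=-2, c=M3/2=4587/472, d=(M4−M3)/(6·2)=-3943/1416, b=Δ3−h3·(2M3+M4)/6=-4105/708
seg 4: a=3, c=M4/2=-3299/472, d=(M5−M4)/(6·1)=3299/1416, b=Δ4−h4·(2M4+M5)/6=-241/708
t_q=15/4 → seg 1, τ=3/4; S=-4+7463/708·τ+2645/472·τ²+-10117/1416·τ³=122151/30208

  seg 0: a=-2 b=-8879/1416 c=0 d=2645/4248
  seg 1: a=-4 b=7463/708 c=2645/472 d=-10117/1416
  seg 2: a=5 b=445/1416 c=-934/59 d=12059/1416
  seg 3: a=-2 b=-4105/708 c=4587/472 d=-3943/1416
  seg 4: a=3 b=-241/708 c=-3299/472 d=3299/1416
S(15/4) = 122151/30208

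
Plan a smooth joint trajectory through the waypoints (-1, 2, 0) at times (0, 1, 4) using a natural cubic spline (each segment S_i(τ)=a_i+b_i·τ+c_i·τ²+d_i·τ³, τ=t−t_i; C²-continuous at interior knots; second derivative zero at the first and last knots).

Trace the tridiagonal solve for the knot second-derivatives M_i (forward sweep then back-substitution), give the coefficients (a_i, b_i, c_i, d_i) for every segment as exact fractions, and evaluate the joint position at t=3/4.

  seg 0: a=-1 b=83/24 c=0 d=-11/24
  seg 1: a=2 b=25/12 c=-11/8 d=11/72
S(3/4) = 717/512

Δ: Δ0=3, Δ1=-2/3
row 1: diag=8, rhs=-22; c'=3/8, d'=-11/4
back: M1=-11/4
M: M0=0, M1=-11/4, M2=0
seg 0: a=-1, c=M0/2=0, d=(M1−M0)/(6·1)=-11/24, b=Δ0−h0·(2M0+M1)/6=83/24
seg 1: a=2, c=M1/2=-11/8, d=(M2−M1)/(6·3)=11/72, b=Δ1−h1·(2M1+M2)/6=25/12
t_q=3/4 → seg 0, τ=3/4; S=-1+83/24·τ+0·τ²+-11/24·τ³=717/512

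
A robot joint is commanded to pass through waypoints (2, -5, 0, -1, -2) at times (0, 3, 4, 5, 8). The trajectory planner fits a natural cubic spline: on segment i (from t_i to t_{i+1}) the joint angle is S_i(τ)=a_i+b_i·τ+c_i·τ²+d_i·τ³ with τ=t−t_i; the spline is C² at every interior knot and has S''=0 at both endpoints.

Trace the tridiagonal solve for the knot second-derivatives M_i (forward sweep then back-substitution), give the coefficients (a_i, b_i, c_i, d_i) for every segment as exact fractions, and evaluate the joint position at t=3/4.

  seg 0: a=2 b=-347/60 c=0 d=23/60
  seg 1: a=-5 b=137/30 c=69/20 d=-181/60
  seg 2: a=0 b=29/12 c=-28/5 d=131/60
  seg 3: a=-1 b=-67/30 c=19/20 d=-19/180
S(3/4) = -557/256

Δ: Δ0=-7/3, Δ1=5, Δ2=-1, Δ3=-1/3
row 1: diag=8, rhs=44; c'=1/8, d'=11/2
row 2: denom=4−1·1/8=31/8; d'=(-36−1·11/2)/(31/8)=-332/31
row 3: denom=8−1·8/31=240/31; d'=(4−1·-332/31)/(240/31)=19/10
back: M3=19/10
back: M2=-332/31−8/31·19/10=-56/5
back: M1=11/2−1/8·-56/5=69/10
M: M0=0, M1=69/10, M2=-56/5, M3=19/10, M4=0
seg 0: a=2, c=M0/2=0, d=(M1−M0)/(6·3)=23/60, b=Δ0−h0·(2M0+M1)/6=-347/60
seg 1: a=-5, c=M1/2=69/20, d=(M2−M1)/(6·1)=-181/60, b=Δ1−h1·(2M1+M2)/6=137/30
seg 2: a=0, c=M2/2=-28/5, d=(M3−M2)/(6·1)=131/60, b=Δ2−h2·(2M2+M3)/6=29/12
seg 3: a=-1, c=M3/2=19/20, d=(M4−M3)/(6·3)=-19/180, b=Δ3−h3·(2M3+M4)/6=-67/30
t_q=3/4 → seg 0, τ=3/4; S=2+-347/60·τ+0·τ²+23/60·τ³=-557/256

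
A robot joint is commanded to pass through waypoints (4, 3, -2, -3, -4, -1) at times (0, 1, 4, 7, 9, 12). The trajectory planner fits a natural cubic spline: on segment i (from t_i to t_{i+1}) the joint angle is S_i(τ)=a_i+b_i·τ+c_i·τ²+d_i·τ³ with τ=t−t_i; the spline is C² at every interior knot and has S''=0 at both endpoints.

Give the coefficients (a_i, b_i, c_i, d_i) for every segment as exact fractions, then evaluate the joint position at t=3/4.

  seg 0: a=4 b=-361/424 c=0 d=-63/424
  seg 1: a=3 b=-275/212 c=-189/424 d=1231/11448
  seg 2: a=-2 b=-453/424 c=83/159 d=-1057/11448
  seg 3: a=-3 b=-91/212 c=-131/424 d=29/212
  seg 4: a=-4 b=-5/212 c=217/424 d=-217/3816
S(3/4) = 89515/27136

Δ: Δ0=-1, Δ1=-5/3, Δ2=-1/3, Δ3=-1/2, Δ4=1
row 1: diag=8, rhs=-4; c'=3/8, d'=-1/2
row 2: denom=12−3·3/8=87/8; d'=(8−3·-1/2)/(87/8)=76/87
row 3: denom=10−3·8/29=266/29; d'=(-1−3·76/87)/(266/29)=-15/38
row 4: denom=10−2·29/133=1272/133; d'=(9−2·-15/38)/(1272/133)=217/212
back: M4=217/212
back: M3=-15/38−29/133·217/212=-131/212
back: M2=76/87−8/29·-131/212=166/159
back: M1=-1/2−3/8·166/159=-189/212
M: M0=0, M1=-189/212, M2=166/159, M3=-131/212, M4=217/212, M5=0
seg 0: a=4, c=M0/2=0, d=(M1−M0)/(6·1)=-63/424, b=Δ0−h0·(2M0+M1)/6=-361/424
seg 1: a=3, c=M1/2=-189/424, d=(M2−M1)/(6·3)=1231/11448, b=Δ1−h1·(2M1+M2)/6=-275/212
seg 2: a=-2, c=M2/2=83/159, d=(M3−M2)/(6·3)=-1057/11448, b=Δ2−h2·(2M2+M3)/6=-453/424
seg 3: a=-3, c=M3/2=-131/424, d=(M4−M3)/(6·2)=29/212, b=Δ3−h3·(2M3+M4)/6=-91/212
seg 4: a=-4, c=M4/2=217/424, d=(M5−M4)/(6·3)=-217/3816, b=Δ4−h4·(2M4+M5)/6=-5/212
t_q=3/4 → seg 0, τ=3/4; S=4+-361/424·τ+0·τ²+-63/424·τ³=89515/27136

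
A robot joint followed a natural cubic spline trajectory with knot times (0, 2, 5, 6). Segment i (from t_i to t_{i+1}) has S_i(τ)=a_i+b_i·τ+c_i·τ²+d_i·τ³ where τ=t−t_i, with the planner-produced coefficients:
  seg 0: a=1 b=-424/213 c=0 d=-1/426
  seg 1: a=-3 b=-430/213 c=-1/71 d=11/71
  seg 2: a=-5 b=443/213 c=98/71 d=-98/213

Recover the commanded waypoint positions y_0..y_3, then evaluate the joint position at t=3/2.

y_0 = S_0(0) = a_0 = 1
y_1 = S_1(0) = a_1 = -3
y_2 = S_2(0) = a_2 = -5
y_3 = S_2(1) = -2
t_q=3/2 is in segment 0 (τ=3/2); S_0(τ)=-2265/1136

y_0=1 y_1=-3 y_2=-5 y_3=-2
S(3/2) = -2265/1136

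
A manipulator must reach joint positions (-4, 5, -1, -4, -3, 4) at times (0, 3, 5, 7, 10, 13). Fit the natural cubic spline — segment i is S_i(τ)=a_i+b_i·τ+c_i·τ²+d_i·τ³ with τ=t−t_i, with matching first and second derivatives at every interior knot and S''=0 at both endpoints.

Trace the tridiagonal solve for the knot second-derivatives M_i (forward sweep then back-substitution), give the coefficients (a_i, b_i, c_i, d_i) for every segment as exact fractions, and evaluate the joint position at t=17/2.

Δ: Δ0=3, Δ1=-3, Δ2=-3/2, Δ3=1/3, Δ4=7/3
row 1: diag=10, rhs=-36; c'=1/5, d'=-18/5
row 2: denom=8−2·1/5=38/5; d'=(9−2·-18/5)/(38/5)=81/38
row 3: denom=10−2·5/19=180/19; d'=(11−2·81/38)/(180/19)=32/45
row 4: denom=12−3·19/60=221/20; d'=(12−3·32/45)/(221/20)=592/663
back: M4=592/663
back: M3=32/45−19/60·592/663=284/663
back: M2=81/38−5/19·284/663=2677/1326
back: M1=-18/5−1/5·2677/1326=-5309/1326
M: M0=0, M1=-5309/1326, M2=2677/1326, M3=284/663, M4=592/663, M5=0
seg 0: a=-4, c=M0/2=0, d=(M1−M0)/(6·3)=-5309/23868, b=Δ0−h0·(2M0+M1)/6=13265/2652
seg 1: a=5, c=M1/2=-5309/2652, d=(M2−M1)/(6·2)=1331/2652, b=Δ1−h1·(2M1+M2)/6=-1331/1326
seg 2: a=-1, c=M2/2=2677/2652, d=(M3−M2)/(6·2)=-703/5304, b=Δ2−h2·(2M2+M3)/6=-1321/442
seg 3: a=-4, c=M3/2=142/663, d=(M4−M3)/(6·3)=154/5967, b=Δ3−h3·(2M3+M4)/6=-359/663
seg 4: a=-3, c=M4/2=296/663, d=(M5−M4)/(6·3)=-296/5967, b=Δ4−h4·(2M4+M5)/6=955/663
t_q=17/2 → seg 3, τ=3/2; S=-4+-359/663·τ+142/663·τ²+154/5967·τ³=-3751/884

  seg 0: a=-4 b=13265/2652 c=0 d=-5309/23868
  seg 1: a=5 b=-1331/1326 c=-5309/2652 d=1331/2652
  seg 2: a=-1 b=-1321/442 c=2677/2652 d=-703/5304
  seg 3: a=-4 b=-359/663 c=142/663 d=154/5967
  seg 4: a=-3 b=955/663 c=296/663 d=-296/5967
S(17/2) = -3751/884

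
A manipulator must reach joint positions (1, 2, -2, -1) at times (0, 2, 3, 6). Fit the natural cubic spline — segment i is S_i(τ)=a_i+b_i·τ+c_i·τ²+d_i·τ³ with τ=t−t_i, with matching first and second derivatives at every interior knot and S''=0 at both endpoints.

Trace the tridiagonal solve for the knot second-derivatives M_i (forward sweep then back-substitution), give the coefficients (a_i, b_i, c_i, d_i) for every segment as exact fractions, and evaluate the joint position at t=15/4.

Δ: Δ0=1/2, Δ1=-4, Δ2=1/3
row 1: diag=6, rhs=-27; c'=1/6, d'=-9/2
row 2: denom=8−1·1/6=47/6; d'=(26−1·-9/2)/(47/6)=183/47
back: M2=183/47
back: M1=-9/2−1/6·183/47=-242/47
M: M0=0, M1=-242/47, M2=183/47, M3=0
seg 0: a=1, c=M0/2=0, d=(M1−M0)/(6·2)=-121/282, b=Δ0−h0·(2M0+M1)/6=625/282
seg 1: a=2, c=M1/2=-121/47, d=(M2−M1)/(6·1)=425/282, b=Δ1−h1·(2M1+M2)/6=-827/282
seg 2: a=-2, c=M2/2=183/94, d=(M3−M2)/(6·3)=-61/282, b=Δ2−h2·(2M2+M3)/6=-502/141
t_q=15/4 → seg 2, τ=3/4; S=-2+-502/141·τ+183/94·τ²+-61/282·τ³=-22057/6016

  seg 0: a=1 b=625/282 c=0 d=-121/282
  seg 1: a=2 b=-827/282 c=-121/47 d=425/282
  seg 2: a=-2 b=-502/141 c=183/94 d=-61/282
S(15/4) = -22057/6016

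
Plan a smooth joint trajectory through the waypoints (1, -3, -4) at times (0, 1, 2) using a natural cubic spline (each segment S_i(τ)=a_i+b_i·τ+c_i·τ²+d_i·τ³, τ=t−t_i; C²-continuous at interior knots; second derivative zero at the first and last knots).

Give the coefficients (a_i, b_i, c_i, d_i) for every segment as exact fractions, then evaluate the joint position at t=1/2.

  seg 0: a=1 b=-19/4 c=0 d=3/4
  seg 1: a=-3 b=-5/2 c=9/4 d=-3/4
S(1/2) = -41/32

Δ: Δ0=-4, Δ1=-1
row 1: diag=4, rhs=18; c'=1/4, d'=9/2
back: M1=9/2
M: M0=0, M1=9/2, M2=0
seg 0: a=1, c=M0/2=0, d=(M1−M0)/(6·1)=3/4, b=Δ0−h0·(2M0+M1)/6=-19/4
seg 1: a=-3, c=M1/2=9/4, d=(M2−M1)/(6·1)=-3/4, b=Δ1−h1·(2M1+M2)/6=-5/2
t_q=1/2 → seg 0, τ=1/2; S=1+-19/4·τ+0·τ²+3/4·τ³=-41/32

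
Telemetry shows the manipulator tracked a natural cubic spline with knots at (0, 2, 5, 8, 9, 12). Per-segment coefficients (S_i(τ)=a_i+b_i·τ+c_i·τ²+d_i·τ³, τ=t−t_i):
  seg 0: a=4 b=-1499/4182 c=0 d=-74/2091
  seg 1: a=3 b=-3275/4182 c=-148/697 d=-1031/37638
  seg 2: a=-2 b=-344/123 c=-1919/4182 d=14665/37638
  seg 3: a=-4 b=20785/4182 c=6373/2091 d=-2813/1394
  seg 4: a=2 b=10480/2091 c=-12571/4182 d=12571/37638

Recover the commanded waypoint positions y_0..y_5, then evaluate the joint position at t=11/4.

y_0=4 y_1=3 y_2=-2 y_3=-4 y_4=2 y_5=-1
S(11/4) = 203561/89216

y_0 = S_0(0) = a_0 = 4
y_1 = S_1(0) = a_1 = 3
y_2 = S_2(0) = a_2 = -2
y_3 = S_3(0) = a_3 = -4
y_4 = S_4(0) = a_4 = 2
y_5 = S_4(3) = -1
t_q=11/4 is in segment 1 (τ=3/4); S_1(τ)=203561/89216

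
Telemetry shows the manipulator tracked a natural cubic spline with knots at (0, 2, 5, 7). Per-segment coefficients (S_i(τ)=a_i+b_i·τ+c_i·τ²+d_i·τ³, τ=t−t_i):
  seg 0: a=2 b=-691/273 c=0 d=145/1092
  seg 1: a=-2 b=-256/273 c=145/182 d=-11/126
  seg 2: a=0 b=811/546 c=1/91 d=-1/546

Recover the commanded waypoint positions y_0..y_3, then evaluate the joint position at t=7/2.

y_0=2 y_1=-2 y_2=0 y_3=3
S(7/2) = -397/208

y_0 = S_0(0) = a_0 = 2
y_1 = S_1(0) = a_1 = -2
y_2 = S_2(0) = a_2 = 0
y_3 = S_2(2) = 3
t_q=7/2 is in segment 1 (τ=3/2); S_1(τ)=-397/208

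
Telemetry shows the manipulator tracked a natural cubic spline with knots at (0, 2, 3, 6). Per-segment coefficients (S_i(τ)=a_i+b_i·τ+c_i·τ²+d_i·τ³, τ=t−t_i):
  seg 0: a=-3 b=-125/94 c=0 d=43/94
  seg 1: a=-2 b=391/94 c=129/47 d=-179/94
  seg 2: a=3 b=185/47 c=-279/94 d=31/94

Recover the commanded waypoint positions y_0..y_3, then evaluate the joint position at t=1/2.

y_0=-3 y_1=-2 y_2=3 y_3=-3
S(1/2) = -2713/752

y_0 = S_0(0) = a_0 = -3
y_1 = S_1(0) = a_1 = -2
y_2 = S_2(0) = a_2 = 3
y_3 = S_2(3) = -3
t_q=1/2 is in segment 0 (τ=1/2); S_0(τ)=-2713/752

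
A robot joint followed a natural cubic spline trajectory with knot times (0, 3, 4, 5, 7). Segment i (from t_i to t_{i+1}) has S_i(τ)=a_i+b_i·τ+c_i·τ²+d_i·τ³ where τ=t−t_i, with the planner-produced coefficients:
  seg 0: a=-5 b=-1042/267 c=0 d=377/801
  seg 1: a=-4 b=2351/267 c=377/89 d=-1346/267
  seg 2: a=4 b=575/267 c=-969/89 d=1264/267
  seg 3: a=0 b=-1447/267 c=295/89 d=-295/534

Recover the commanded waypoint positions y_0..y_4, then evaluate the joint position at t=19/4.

y_0=-5 y_1=-4 y_2=4 y_3=0 y_4=-2
S(19/4) = 2119/1424

y_0 = S_0(0) = a_0 = -5
y_1 = S_1(0) = a_1 = -4
y_2 = S_2(0) = a_2 = 4
y_3 = S_3(0) = a_3 = 0
y_4 = S_3(2) = -2
t_q=19/4 is in segment 2 (τ=3/4); S_2(τ)=2119/1424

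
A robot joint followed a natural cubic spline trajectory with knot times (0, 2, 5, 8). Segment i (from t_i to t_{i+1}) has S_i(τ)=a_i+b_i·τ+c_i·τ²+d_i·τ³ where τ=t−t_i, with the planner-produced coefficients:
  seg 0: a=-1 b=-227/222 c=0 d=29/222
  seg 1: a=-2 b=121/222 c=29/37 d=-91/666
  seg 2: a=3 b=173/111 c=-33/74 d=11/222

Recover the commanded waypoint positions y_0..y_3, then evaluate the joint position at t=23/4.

y_0=-1 y_1=-2 y_2=3 y_3=5
S(23/4) = 18655/4736

y_0 = S_0(0) = a_0 = -1
y_1 = S_1(0) = a_1 = -2
y_2 = S_2(0) = a_2 = 3
y_3 = S_2(3) = 5
t_q=23/4 is in segment 2 (τ=3/4); S_2(τ)=18655/4736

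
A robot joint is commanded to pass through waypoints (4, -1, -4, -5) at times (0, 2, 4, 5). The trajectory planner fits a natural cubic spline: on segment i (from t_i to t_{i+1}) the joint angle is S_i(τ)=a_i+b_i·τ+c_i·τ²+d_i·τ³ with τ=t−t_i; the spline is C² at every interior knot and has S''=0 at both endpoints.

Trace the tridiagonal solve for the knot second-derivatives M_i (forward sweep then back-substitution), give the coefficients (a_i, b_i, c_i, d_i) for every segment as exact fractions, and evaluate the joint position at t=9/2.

  seg 0: a=4 b=-30/11 c=0 d=5/88
  seg 1: a=-1 b=-45/22 c=15/44 d=-3/88
  seg 2: a=-4 b=-12/11 c=3/22 d=-1/22
S(9/2) = -795/176

Δ: Δ0=-5/2, Δ1=-3/2, Δ2=-1
row 1: diag=8, rhs=6; c'=1/4, d'=3/4
row 2: denom=6−2·1/4=11/2; d'=(3−2·3/4)/(11/2)=3/11
back: M2=3/11
back: M1=3/4−1/4·3/11=15/22
M: M0=0, M1=15/22, M2=3/11, M3=0
seg 0: a=4, c=M0/2=0, d=(M1−M0)/(6·2)=5/88, b=Δ0−h0·(2M0+M1)/6=-30/11
seg 1: a=-1, c=M1/2=15/44, d=(M2−M1)/(6·2)=-3/88, b=Δ1−h1·(2M1+M2)/6=-45/22
seg 2: a=-4, c=M2/2=3/22, d=(M3−M2)/(6·1)=-1/22, b=Δ2−h2·(2M2+M3)/6=-12/11
t_q=9/2 → seg 2, τ=1/2; S=-4+-12/11·τ+3/22·τ²+-1/22·τ³=-795/176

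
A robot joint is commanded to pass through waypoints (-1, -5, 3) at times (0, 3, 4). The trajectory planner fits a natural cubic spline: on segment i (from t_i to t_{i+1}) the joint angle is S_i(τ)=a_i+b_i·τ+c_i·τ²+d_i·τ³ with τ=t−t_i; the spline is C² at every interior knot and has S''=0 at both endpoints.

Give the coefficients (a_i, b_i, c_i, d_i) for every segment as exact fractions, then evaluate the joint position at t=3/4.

  seg 0: a=-1 b=-29/6 c=0 d=7/18
  seg 1: a=-5 b=17/3 c=7/2 d=-7/6
S(3/4) = -571/128

Δ: Δ0=-4/3, Δ1=8
row 1: diag=8, rhs=56; c'=1/8, d'=7
back: M1=7
M: M0=0, M1=7, M2=0
seg 0: a=-1, c=M0/2=0, d=(M1−M0)/(6·3)=7/18, b=Δ0−h0·(2M0+M1)/6=-29/6
seg 1: a=-5, c=M1/2=7/2, d=(M2−M1)/(6·1)=-7/6, b=Δ1−h1·(2M1+M2)/6=17/3
t_q=3/4 → seg 0, τ=3/4; S=-1+-29/6·τ+0·τ²+7/18·τ³=-571/128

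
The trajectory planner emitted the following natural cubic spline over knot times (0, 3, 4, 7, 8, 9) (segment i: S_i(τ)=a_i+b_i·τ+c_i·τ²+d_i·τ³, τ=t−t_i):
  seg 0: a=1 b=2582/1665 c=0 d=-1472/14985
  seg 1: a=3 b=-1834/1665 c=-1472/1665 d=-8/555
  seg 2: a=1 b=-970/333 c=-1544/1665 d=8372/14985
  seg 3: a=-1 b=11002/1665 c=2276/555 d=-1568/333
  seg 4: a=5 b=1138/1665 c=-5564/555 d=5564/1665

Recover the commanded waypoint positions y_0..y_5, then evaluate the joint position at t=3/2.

y_0 = S_0(0) = a_0 = 1
y_1 = S_1(0) = a_1 = 3
y_2 = S_2(0) = a_2 = 1
y_3 = S_3(0) = a_3 = -1
y_4 = S_4(0) = a_4 = 5
y_5 = S_4(1) = -1
t_q=3/2 is in segment 0 (τ=3/2); S_0(τ)=554/185

y_0=1 y_1=3 y_2=1 y_3=-1 y_4=5 y_5=-1
S(3/2) = 554/185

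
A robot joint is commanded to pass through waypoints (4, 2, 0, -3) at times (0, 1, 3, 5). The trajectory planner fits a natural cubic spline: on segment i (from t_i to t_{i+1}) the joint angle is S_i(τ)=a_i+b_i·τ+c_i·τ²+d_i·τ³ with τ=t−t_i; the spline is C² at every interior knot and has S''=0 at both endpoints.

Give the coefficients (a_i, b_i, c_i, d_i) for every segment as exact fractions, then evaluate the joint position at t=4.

  seg 0: a=4 b=-97/44 c=0 d=9/44
  seg 1: a=2 b=-35/22 c=27/44 d=-7/44
  seg 2: a=0 b=-23/22 c=-15/44 d=5/88
S(4) = -117/88

Δ: Δ0=-2, Δ1=-1, Δ2=-3/2
row 1: diag=6, rhs=6; c'=1/3, d'=1
row 2: denom=8−2·1/3=22/3; d'=(-3−2·1)/(22/3)=-15/22
back: M2=-15/22
back: M1=1−1/3·-15/22=27/22
M: M0=0, M1=27/22, M2=-15/22, M3=0
seg 0: a=4, c=M0/2=0, d=(M1−M0)/(6·1)=9/44, b=Δ0−h0·(2M0+M1)/6=-97/44
seg 1: a=2, c=M1/2=27/44, d=(M2−M1)/(6·2)=-7/44, b=Δ1−h1·(2M1+M2)/6=-35/22
seg 2: a=0, c=M2/2=-15/44, d=(M3−M2)/(6·2)=5/88, b=Δ2−h2·(2M2+M3)/6=-23/22
t_q=4 → seg 2, τ=1; S=0+-23/22·τ+-15/44·τ²+5/88·τ³=-117/88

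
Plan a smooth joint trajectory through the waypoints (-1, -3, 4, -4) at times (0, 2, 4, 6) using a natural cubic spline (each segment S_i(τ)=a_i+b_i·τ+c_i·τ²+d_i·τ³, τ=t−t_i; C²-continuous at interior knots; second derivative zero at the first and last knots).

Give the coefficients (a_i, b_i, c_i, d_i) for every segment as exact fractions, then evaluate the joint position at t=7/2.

Δ: Δ0=-1, Δ1=7/2, Δ2=-4
row 1: diag=8, rhs=27; c'=1/4, d'=27/8
row 2: denom=8−2·1/4=15/2; d'=(-45−2·27/8)/(15/2)=-69/10
back: M2=-69/10
back: M1=27/8−1/4·-69/10=51/10
M: M0=0, M1=51/10, M2=-69/10, M3=0
seg 0: a=-1, c=M0/2=0, d=(M1−M0)/(6·2)=17/40, b=Δ0−h0·(2M0+M1)/6=-27/10
seg 1: a=-3, c=M1/2=51/20, d=(M2−M1)/(6·2)=-1, b=Δ1−h1·(2M1+M2)/6=12/5
seg 2: a=4, c=M2/2=-69/20, d=(M3−M2)/(6·2)=23/40, b=Δ2−h2·(2M2+M3)/6=3/5
t_q=7/2 → seg 1, τ=3/2; S=-3+12/5·τ+51/20·τ²+-1·τ³=237/80

  seg 0: a=-1 b=-27/10 c=0 d=17/40
  seg 1: a=-3 b=12/5 c=51/20 d=-1
  seg 2: a=4 b=3/5 c=-69/20 d=23/40
S(7/2) = 237/80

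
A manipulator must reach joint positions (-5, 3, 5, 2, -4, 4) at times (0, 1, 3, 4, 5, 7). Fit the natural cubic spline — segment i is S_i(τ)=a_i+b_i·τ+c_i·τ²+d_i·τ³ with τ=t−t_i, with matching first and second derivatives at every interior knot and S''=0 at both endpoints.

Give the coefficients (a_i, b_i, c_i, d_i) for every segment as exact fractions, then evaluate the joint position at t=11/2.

  seg 0: a=-5 b=1599/175 c=0 d=-199/175
  seg 1: a=3 b=1002/175 c=-597/175 d=367/700
  seg 2: a=5 b=-57/35 c=-93/350 d=-387/350
  seg 3: a=2 b=-1917/350 c=-627/175 d=153/50
  seg 4: a=-4 b=-606/175 c=1959/350 d=-653/700
S(11/2) = -3559/800

Δ: Δ0=8, Δ1=1, Δ2=-3, Δ3=-6, Δ4=4
row 1: diag=6, rhs=-42; c'=1/3, d'=-7
row 2: denom=6−2·1/3=16/3; d'=(-24−2·-7)/(16/3)=-15/8
row 3: denom=4−1·3/16=61/16; d'=(-18−1·-15/8)/(61/16)=-258/61
row 4: denom=6−1·16/61=350/61; d'=(60−1·-258/61)/(350/61)=1959/175
back: M4=1959/175
back: M3=-258/61−16/61·1959/175=-1254/175
back: M2=-15/8−3/16·-1254/175=-93/175
back: M1=-7−1/3·-93/175=-1194/175
M: M0=0, M1=-1194/175, M2=-93/175, M3=-1254/175, M4=1959/175, M5=0
seg 0: a=-5, c=M0/2=0, d=(M1−M0)/(6·1)=-199/175, b=Δ0−h0·(2M0+M1)/6=1599/175
seg 1: a=3, c=M1/2=-597/175, d=(M2−M1)/(6·2)=367/700, b=Δ1−h1·(2M1+M2)/6=1002/175
seg 2: a=5, c=M2/2=-93/350, d=(M3−M2)/(6·1)=-387/350, b=Δ2−h2·(2M2+M3)/6=-57/35
seg 3: a=2, c=M3/2=-627/175, d=(M4−M3)/(6·1)=153/50, b=Δ3−h3·(2M3+M4)/6=-1917/350
seg 4: a=-4, c=M4/2=1959/350, d=(M5−M4)/(6·2)=-653/700, b=Δ4−h4·(2M4+M5)/6=-606/175
t_q=11/2 → seg 4, τ=1/2; S=-4+-606/175·τ+1959/350·τ²+-653/700·τ³=-3559/800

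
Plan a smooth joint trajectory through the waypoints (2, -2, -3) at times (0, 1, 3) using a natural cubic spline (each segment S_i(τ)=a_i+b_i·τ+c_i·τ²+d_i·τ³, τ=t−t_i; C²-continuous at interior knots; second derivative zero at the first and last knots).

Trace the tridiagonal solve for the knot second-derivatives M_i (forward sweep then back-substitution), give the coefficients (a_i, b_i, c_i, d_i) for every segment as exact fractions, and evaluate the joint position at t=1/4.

  seg 0: a=2 b=-55/12 c=0 d=7/12
  seg 1: a=-2 b=-17/6 c=7/4 d=-7/24
S(1/4) = 221/256

Δ: Δ0=-4, Δ1=-1/2
row 1: diag=6, rhs=21; c'=1/3, d'=7/2
back: M1=7/2
M: M0=0, M1=7/2, M2=0
seg 0: a=2, c=M0/2=0, d=(M1−M0)/(6·1)=7/12, b=Δ0−h0·(2M0+M1)/6=-55/12
seg 1: a=-2, c=M1/2=7/4, d=(M2−M1)/(6·2)=-7/24, b=Δ1−h1·(2M1+M2)/6=-17/6
t_q=1/4 → seg 0, τ=1/4; S=2+-55/12·τ+0·τ²+7/12·τ³=221/256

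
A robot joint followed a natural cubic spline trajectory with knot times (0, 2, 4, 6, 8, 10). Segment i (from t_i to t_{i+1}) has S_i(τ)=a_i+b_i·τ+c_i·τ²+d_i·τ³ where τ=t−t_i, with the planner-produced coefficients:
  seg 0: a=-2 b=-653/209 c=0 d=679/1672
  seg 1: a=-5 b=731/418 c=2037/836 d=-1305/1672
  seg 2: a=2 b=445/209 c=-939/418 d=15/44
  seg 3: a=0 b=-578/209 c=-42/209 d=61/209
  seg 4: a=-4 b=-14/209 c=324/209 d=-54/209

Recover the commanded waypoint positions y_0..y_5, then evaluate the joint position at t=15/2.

y_0=-2 y_1=-5 y_2=2 y_3=0 y_4=-4 y_5=0
S(15/2) = -6045/1672

y_0 = S_0(0) = a_0 = -2
y_1 = S_1(0) = a_1 = -5
y_2 = S_2(0) = a_2 = 2
y_3 = S_3(0) = a_3 = 0
y_4 = S_4(0) = a_4 = -4
y_5 = S_4(2) = 0
t_q=15/2 is in segment 3 (τ=3/2); S_3(τ)=-6045/1672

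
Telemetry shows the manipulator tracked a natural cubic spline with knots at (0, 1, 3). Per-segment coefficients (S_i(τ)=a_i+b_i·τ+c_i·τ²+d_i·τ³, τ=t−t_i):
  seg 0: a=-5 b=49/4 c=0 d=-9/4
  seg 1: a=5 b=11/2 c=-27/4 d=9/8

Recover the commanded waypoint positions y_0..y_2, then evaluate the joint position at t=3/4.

y_0=-5 y_1=5 y_2=-2
S(3/4) = 829/256

y_0 = S_0(0) = a_0 = -5
y_1 = S_1(0) = a_1 = 5
y_2 = S_1(2) = -2
t_q=3/4 is in segment 0 (τ=3/4); S_0(τ)=829/256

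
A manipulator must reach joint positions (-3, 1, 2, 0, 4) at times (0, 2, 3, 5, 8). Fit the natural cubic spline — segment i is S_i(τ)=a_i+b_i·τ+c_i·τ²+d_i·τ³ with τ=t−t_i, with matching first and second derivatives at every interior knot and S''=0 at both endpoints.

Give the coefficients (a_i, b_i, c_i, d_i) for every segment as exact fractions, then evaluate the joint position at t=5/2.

  seg 0: a=-3 b=1072/489 c=0 d=-47/978
  seg 1: a=1 b=790/489 c=-47/163 d=-160/489
  seg 2: a=2 b=28/489 c=-207/163 d=725/1956
  seg 3: a=0 b=-281/489 c=311/326 d=-311/2934
S(5/2) = 1105/652

Δ: Δ0=2, Δ1=1, Δ2=-1, Δ3=4/3
row 1: diag=6, rhs=-6; c'=1/6, d'=-1
row 2: denom=6−1·1/6=35/6; d'=(-12−1·-1)/(35/6)=-66/35
row 3: denom=10−2·12/35=326/35; d'=(14−2·-66/35)/(326/35)=311/163
back: M3=311/163
back: M2=-66/35−12/35·311/163=-414/163
back: M1=-1−1/6·-414/163=-94/163
M: M0=0, M1=-94/163, M2=-414/163, M3=311/163, M4=0
seg 0: a=-3, c=M0/2=0, d=(M1−M0)/(6·2)=-47/978, b=Δ0−h0·(2M0+M1)/6=1072/489
seg 1: a=1, c=M1/2=-47/163, d=(M2−M1)/(6·1)=-160/489, b=Δ1−h1·(2M1+M2)/6=790/489
seg 2: a=2, c=M2/2=-207/163, d=(M3−M2)/(6·2)=725/1956, b=Δ2−h2·(2M2+M3)/6=28/489
seg 3: a=0, c=M3/2=311/326, d=(M4−M3)/(6·3)=-311/2934, b=Δ3−h3·(2M3+M4)/6=-281/489
t_q=5/2 → seg 1, τ=1/2; S=1+790/489·τ+-47/163·τ²+-160/489·τ³=1105/652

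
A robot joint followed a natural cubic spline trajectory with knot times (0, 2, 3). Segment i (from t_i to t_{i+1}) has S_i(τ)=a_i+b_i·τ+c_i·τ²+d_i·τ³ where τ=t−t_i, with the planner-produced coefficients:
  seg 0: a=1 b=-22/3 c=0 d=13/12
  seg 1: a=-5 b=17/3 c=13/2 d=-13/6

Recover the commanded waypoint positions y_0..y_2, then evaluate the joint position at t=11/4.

y_0 = S_0(0) = a_0 = 1
y_1 = S_1(0) = a_1 = -5
y_2 = S_1(1) = 5
t_q=11/4 is in segment 1 (τ=3/4); S_1(τ)=255/128

y_0=1 y_1=-5 y_2=5
S(11/4) = 255/128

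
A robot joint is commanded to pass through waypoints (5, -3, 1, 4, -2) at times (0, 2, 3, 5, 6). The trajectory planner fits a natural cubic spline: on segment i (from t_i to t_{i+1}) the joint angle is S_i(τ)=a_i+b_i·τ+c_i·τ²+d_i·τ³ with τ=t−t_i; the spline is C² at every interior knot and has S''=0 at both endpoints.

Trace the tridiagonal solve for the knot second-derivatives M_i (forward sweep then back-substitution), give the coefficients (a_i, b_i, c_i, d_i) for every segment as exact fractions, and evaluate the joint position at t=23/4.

  seg 0: a=5 b=-628/93 c=0 d=64/93
  seg 1: a=-3 b=140/93 c=128/31 d=-152/93
  seg 2: a=1 b=452/93 c=-24/31 d=-337/744
  seg 3: a=4 b=-683/186 c=-433/124 d=433/372
S(23/4) = -1803/7936

Δ: Δ0=-4, Δ1=4, Δ2=3/2, Δ3=-6
row 1: diag=6, rhs=48; c'=1/6, d'=8
row 2: denom=6−1·1/6=35/6; d'=(-15−1·8)/(35/6)=-138/35
row 3: denom=6−2·12/35=186/35; d'=(-45−2·-138/35)/(186/35)=-433/62
back: M3=-433/62
back: M2=-138/35−12/35·-433/62=-48/31
back: M1=8−1/6·-48/31=256/31
M: M0=0, M1=256/31, M2=-48/31, M3=-433/62, M4=0
seg 0: a=5, c=M0/2=0, d=(M1−M0)/(6·2)=64/93, b=Δ0−h0·(2M0+M1)/6=-628/93
seg 1: a=-3, c=M1/2=128/31, d=(M2−M1)/(6·1)=-152/93, b=Δ1−h1·(2M1+M2)/6=140/93
seg 2: a=1, c=M2/2=-24/31, d=(M3−M2)/(6·2)=-337/744, b=Δ2−h2·(2M2+M3)/6=452/93
seg 3: a=4, c=M3/2=-433/124, d=(M4−M3)/(6·1)=433/372, b=Δ3−h3·(2M3+M4)/6=-683/186
t_q=23/4 → seg 3, τ=3/4; S=4+-683/186·τ+-433/124·τ²+433/372·τ³=-1803/7936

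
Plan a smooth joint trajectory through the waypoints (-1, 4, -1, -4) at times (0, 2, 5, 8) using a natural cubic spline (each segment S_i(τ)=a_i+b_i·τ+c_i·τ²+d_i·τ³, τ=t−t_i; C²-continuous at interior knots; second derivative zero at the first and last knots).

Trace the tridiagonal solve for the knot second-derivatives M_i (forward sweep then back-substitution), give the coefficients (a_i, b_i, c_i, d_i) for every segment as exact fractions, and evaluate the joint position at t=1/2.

Δ: Δ0=5/2, Δ1=-5/3, Δ2=-1
row 1: diag=10, rhs=-25; c'=3/10, d'=-5/2
row 2: denom=12−3·3/10=111/10; d'=(4−3·-5/2)/(111/10)=115/111
back: M2=115/111
back: M1=-5/2−3/10·115/111=-104/37
M: M0=0, M1=-104/37, M2=115/111, M3=0
seg 0: a=-1, c=M0/2=0, d=(M1−M0)/(6·2)=-26/111, b=Δ0−h0·(2M0+M1)/6=763/222
seg 1: a=4, c=M1/2=-52/37, d=(M2−M1)/(6·3)=427/1998, b=Δ1−h1·(2M1+M2)/6=139/222
seg 2: a=-1, c=M2/2=115/222, d=(M3−M2)/(6·3)=-115/1998, b=Δ2−h2·(2M2+M3)/6=-226/111
t_q=1/2 → seg 0, τ=1/2; S=-1+763/222·τ+0·τ²+-26/111·τ³=51/74

  seg 0: a=-1 b=763/222 c=0 d=-26/111
  seg 1: a=4 b=139/222 c=-52/37 d=427/1998
  seg 2: a=-1 b=-226/111 c=115/222 d=-115/1998
S(1/2) = 51/74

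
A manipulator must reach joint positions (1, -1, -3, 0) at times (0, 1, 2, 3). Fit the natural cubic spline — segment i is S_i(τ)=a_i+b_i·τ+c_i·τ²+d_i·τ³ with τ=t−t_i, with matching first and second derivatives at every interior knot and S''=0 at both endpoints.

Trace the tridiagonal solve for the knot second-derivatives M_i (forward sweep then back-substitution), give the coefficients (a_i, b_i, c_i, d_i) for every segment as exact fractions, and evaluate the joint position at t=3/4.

Δ: Δ0=-2, Δ1=-2, Δ2=3
row 1: diag=4, rhs=0; c'=1/4, d'=0
row 2: denom=4−1·1/4=15/4; d'=(30−1·0)/(15/4)=8
back: M2=8
back: M1=0−1/4·8=-2
M: M0=0, M1=-2, M2=8, M3=0
seg 0: a=1, c=M0/2=0, d=(M1−M0)/(6·1)=-1/3, b=Δ0−h0·(2M0+M1)/6=-5/3
seg 1: a=-1, c=M1/2=-1, d=(M2−M1)/(6·1)=5/3, b=Δ1−h1·(2M1+M2)/6=-8/3
seg 2: a=-3, c=M2/2=4, d=(M3−M2)/(6·1)=-4/3, b=Δ2−h2·(2M2+M3)/6=1/3
t_q=3/4 → seg 0, τ=3/4; S=1+-5/3·τ+0·τ²+-1/3·τ³=-25/64

  seg 0: a=1 b=-5/3 c=0 d=-1/3
  seg 1: a=-1 b=-8/3 c=-1 d=5/3
  seg 2: a=-3 b=1/3 c=4 d=-4/3
S(3/4) = -25/64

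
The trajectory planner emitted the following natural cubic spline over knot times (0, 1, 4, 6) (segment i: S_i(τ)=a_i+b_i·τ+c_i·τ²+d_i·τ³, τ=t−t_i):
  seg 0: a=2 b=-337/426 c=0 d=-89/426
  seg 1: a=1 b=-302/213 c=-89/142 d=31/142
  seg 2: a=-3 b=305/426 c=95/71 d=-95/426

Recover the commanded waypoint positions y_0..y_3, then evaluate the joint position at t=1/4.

y_0 = S_0(0) = a_0 = 2
y_1 = S_1(0) = a_1 = 1
y_2 = S_2(0) = a_2 = -3
y_3 = S_2(2) = 2
t_q=1/4 is in segment 0 (τ=1/4); S_0(τ)=16349/9088

y_0=2 y_1=1 y_2=-3 y_3=2
S(1/4) = 16349/9088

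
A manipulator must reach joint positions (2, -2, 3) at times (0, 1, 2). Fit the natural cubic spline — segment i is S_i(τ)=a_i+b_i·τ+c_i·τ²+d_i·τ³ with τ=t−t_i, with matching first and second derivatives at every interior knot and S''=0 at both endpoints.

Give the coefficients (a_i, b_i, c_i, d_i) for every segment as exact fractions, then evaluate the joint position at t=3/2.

  seg 0: a=2 b=-25/4 c=0 d=9/4
  seg 1: a=-2 b=1/2 c=27/4 d=-9/4
S(3/2) = -11/32

Δ: Δ0=-4, Δ1=5
row 1: diag=4, rhs=54; c'=1/4, d'=27/2
back: M1=27/2
M: M0=0, M1=27/2, M2=0
seg 0: a=2, c=M0/2=0, d=(M1−M0)/(6·1)=9/4, b=Δ0−h0·(2M0+M1)/6=-25/4
seg 1: a=-2, c=M1/2=27/4, d=(M2−M1)/(6·1)=-9/4, b=Δ1−h1·(2M1+M2)/6=1/2
t_q=3/2 → seg 1, τ=1/2; S=-2+1/2·τ+27/4·τ²+-9/4·τ³=-11/32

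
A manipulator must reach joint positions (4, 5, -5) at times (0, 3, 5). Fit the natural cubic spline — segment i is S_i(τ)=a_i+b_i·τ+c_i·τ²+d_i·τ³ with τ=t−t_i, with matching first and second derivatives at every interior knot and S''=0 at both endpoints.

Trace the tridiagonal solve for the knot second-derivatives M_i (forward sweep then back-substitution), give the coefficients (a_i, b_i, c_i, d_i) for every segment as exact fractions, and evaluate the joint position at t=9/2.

Δ: Δ0=1/3, Δ1=-5
row 1: diag=10, rhs=-32; c'=1/5, d'=-16/5
back: M1=-16/5
M: M0=0, M1=-16/5, M2=0
seg 0: a=4, c=M0/2=0, d=(M1−M0)/(6·3)=-8/45, b=Δ0−h0·(2M0+M1)/6=29/15
seg 1: a=5, c=M1/2=-8/5, d=(M2−M1)/(6·2)=4/15, b=Δ1−h1·(2M1+M2)/6=-43/15
t_q=9/2 → seg 1, τ=3/2; S=5+-43/15·τ+-8/5·τ²+4/15·τ³=-2

  seg 0: a=4 b=29/15 c=0 d=-8/45
  seg 1: a=5 b=-43/15 c=-8/5 d=4/15
S(9/2) = -2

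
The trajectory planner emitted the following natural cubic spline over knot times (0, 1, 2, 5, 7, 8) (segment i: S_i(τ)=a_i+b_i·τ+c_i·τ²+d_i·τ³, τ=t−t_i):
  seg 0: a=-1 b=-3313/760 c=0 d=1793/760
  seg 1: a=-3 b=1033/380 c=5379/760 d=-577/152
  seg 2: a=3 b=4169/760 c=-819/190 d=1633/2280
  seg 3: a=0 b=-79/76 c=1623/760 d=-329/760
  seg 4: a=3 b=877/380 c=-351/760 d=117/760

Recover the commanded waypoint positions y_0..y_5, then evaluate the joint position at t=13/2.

y_0=-1 y_1=-3 y_2=3 y_3=0 y_4=3 y_5=5
S(13/2) = 10851/6080

y_0 = S_0(0) = a_0 = -1
y_1 = S_1(0) = a_1 = -3
y_2 = S_2(0) = a_2 = 3
y_3 = S_3(0) = a_3 = 0
y_4 = S_4(0) = a_4 = 3
y_5 = S_4(1) = 5
t_q=13/2 is in segment 3 (τ=3/2); S_3(τ)=10851/6080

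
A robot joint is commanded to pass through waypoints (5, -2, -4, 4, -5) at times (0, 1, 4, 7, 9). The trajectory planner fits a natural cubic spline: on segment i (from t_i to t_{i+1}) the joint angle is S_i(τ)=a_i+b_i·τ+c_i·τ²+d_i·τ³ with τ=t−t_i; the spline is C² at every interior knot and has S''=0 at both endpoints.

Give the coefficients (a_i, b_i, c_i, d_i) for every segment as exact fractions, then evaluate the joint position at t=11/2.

Δ: Δ0=-7, Δ1=-2/3, Δ2=8/3, Δ3=-9/2
row 1: diag=8, rhs=38; c'=3/8, d'=19/4
row 2: denom=12−3·3/8=87/8; d'=(20−3·19/4)/(87/8)=46/87
row 3: denom=10−3·8/29=266/29; d'=(-43−3·46/87)/(266/29)=-1293/266
back: M3=-1293/266
back: M2=46/87−8/29·-1293/266=746/399
back: M1=19/4−3/8·746/399=1077/266
M: M0=0, M1=1077/266, M2=746/399, M3=-1293/266, M4=0
seg 0: a=5, c=M0/2=0, d=(M1−M0)/(6·1)=359/532, b=Δ0−h0·(2M0+M1)/6=-4083/532
seg 1: a=-2, c=M1/2=1077/532, d=(M2−M1)/(6·3)=-1739/14364, b=Δ1−h1·(2M1+M2)/6=-1503/266
seg 2: a=-4, c=M2/2=373/399, d=(M3−M2)/(6·3)=-5371/14364, b=Δ2−h2·(2M2+M3)/6=1717/532
seg 3: a=4, c=M3/2=-1293/532, d=(M4−M3)/(6·2)=431/1064, b=Δ3−h3·(2M3+M4)/6=-335/266
t_q=11/2 → seg 2, τ=3/2; S=-4+1717/532·τ+373/399·τ²+-5371/14364·τ³=1023/608

  seg 0: a=5 b=-4083/532 c=0 d=359/532
  seg 1: a=-2 b=-1503/266 c=1077/532 d=-1739/14364
  seg 2: a=-4 b=1717/532 c=373/399 d=-5371/14364
  seg 3: a=4 b=-335/266 c=-1293/532 d=431/1064
S(11/2) = 1023/608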